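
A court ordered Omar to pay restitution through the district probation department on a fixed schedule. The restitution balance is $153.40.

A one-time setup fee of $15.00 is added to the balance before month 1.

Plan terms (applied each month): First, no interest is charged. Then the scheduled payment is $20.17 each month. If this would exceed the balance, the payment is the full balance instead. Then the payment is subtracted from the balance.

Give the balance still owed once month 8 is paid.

$7.04

# | Opening | Payment | End bal
1 | $168.40 | $20.17 | $148.23
2 | $148.23 | $20.17 | $128.06
3 | $128.06 | $20.17 | $107.89
4 | $107.89 | $20.17 | $87.72
5 | $87.72 | $20.17 | $67.55
6 | $67.55 | $20.17 | $47.38
7 | $47.38 | $20.17 | $27.21
8 | $27.21 | $20.17 | $7.04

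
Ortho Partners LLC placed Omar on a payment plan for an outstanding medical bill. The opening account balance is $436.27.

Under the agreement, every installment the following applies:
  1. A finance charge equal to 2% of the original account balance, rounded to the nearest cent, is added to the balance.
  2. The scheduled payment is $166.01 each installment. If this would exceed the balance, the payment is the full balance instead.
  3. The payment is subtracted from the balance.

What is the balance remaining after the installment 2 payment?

$121.71

Installment 1: $436.27 +$8.73 interest = $445.00; pay $166.01 → $278.99
Installment 2: $278.99 +$8.73 interest = $287.72; pay $166.01 → $121.71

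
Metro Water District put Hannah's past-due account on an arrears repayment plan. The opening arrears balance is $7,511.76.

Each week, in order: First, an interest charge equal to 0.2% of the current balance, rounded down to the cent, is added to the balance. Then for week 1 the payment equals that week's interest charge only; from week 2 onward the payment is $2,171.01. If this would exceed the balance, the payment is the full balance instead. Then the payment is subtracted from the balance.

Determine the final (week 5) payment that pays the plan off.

# | Opening | Interest | Payment | End bal
1 | $7,511.76 | $15.02 | $15.02 | $7,511.76
2 | $7,511.76 | $15.02 | $2,171.01 | $5,355.77
3 | $5,355.77 | $10.71 | $2,171.01 | $3,195.47
4 | $3,195.47 | $6.39 | $2,171.01 | $1,030.85
5 | $1,030.85 | $2.06 | $1,032.91 | $0.00

$1,032.91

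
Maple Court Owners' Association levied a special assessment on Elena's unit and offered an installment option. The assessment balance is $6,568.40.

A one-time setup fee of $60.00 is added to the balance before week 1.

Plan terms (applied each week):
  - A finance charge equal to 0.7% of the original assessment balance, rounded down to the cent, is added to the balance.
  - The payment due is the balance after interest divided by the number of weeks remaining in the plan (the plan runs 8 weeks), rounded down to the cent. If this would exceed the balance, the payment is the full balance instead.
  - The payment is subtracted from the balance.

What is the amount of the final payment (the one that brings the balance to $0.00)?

$953.50

Week 1: opening $6,628.40; interest $45.97 → $6,674.37; payment $834.29; balance $5,840.08
Week 2: opening $5,840.08; interest $45.97 → $5,886.05; payment $840.86; balance $5,045.19
Week 3: opening $5,045.19; interest $45.97 → $5,091.16; payment $848.52; balance $4,242.64
Week 4: opening $4,242.64; interest $45.97 → $4,288.61; payment $857.72; balance $3,430.89
Week 5: opening $3,430.89; interest $45.97 → $3,476.86; payment $869.21; balance $2,607.65
Week 6: opening $2,607.65; interest $45.97 → $2,653.62; payment $884.54; balance $1,769.08
Week 7: opening $1,769.08; interest $45.97 → $1,815.05; payment $907.52; balance $907.53
Week 8: opening $907.53; interest $45.97 → $953.50; payment $953.50; balance $0.00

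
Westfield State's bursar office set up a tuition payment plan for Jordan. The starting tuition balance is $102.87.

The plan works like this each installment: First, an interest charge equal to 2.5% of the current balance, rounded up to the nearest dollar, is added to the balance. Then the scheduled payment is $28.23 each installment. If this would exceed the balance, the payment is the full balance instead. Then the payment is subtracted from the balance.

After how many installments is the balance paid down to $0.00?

Installment 1: opening $102.87; interest $3.00 → $105.87; payment $28.23; balance $77.64
Installment 2: opening $77.64; interest $2.00 → $79.64; payment $28.23; balance $51.41
Installment 3: opening $51.41; interest $2.00 → $53.41; payment $28.23; balance $25.18
Installment 4: opening $25.18; interest $1.00 → $26.18; payment $26.18; balance $0.00
Balance reaches $0.00 in installment 4.

4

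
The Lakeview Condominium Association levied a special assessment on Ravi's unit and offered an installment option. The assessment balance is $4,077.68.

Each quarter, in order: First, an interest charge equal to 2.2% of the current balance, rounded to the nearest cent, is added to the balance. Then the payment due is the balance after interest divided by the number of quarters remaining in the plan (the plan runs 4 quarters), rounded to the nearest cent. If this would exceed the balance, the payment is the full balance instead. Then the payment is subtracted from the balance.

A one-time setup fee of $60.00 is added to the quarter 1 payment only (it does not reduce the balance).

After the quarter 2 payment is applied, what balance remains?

$2,129.53

Quarter 1: $4,077.68 +$89.71 interest = $4,167.39; pay $1,041.85 (+ $60.00 fee) → $3,125.54
Quarter 2: $3,125.54 +$68.76 interest = $3,194.30; pay $1,064.77 → $2,129.53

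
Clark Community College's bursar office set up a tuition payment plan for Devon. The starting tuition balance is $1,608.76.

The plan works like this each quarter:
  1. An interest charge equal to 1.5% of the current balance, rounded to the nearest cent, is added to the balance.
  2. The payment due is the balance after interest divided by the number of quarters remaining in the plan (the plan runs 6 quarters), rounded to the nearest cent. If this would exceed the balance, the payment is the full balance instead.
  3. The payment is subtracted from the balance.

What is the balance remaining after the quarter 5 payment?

Quarter 1: opening $1,608.76; interest $24.13 → $1,632.89; payment $272.15; balance $1,360.74
Quarter 2: opening $1,360.74; interest $20.41 → $1,381.15; payment $276.23; balance $1,104.92
Quarter 3: opening $1,104.92; interest $16.57 → $1,121.49; payment $280.37; balance $841.12
Quarter 4: opening $841.12; interest $12.62 → $853.74; payment $284.58; balance $569.16
Quarter 5: opening $569.16; interest $8.54 → $577.70; payment $288.85; balance $288.85

$288.85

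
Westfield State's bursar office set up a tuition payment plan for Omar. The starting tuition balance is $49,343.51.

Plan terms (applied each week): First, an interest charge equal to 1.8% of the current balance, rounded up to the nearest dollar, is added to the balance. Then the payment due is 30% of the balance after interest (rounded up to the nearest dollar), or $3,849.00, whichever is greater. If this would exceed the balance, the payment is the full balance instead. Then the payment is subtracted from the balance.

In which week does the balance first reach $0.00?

8

Week 1: $49,343.51 +$889.00 interest = $50,232.51; pay $15,070.00 → $35,162.51
Week 2: $35,162.51 +$633.00 interest = $35,795.51; pay $10,739.00 → $25,056.51
Week 3: $25,056.51 +$452.00 interest = $25,508.51; pay $7,653.00 → $17,855.51
Week 4: $17,855.51 +$322.00 interest = $18,177.51; pay $5,454.00 → $12,723.51
Week 5: $12,723.51 +$230.00 interest = $12,953.51; pay $3,887.00 → $9,066.51
Week 6: $9,066.51 +$164.00 interest = $9,230.51; pay $3,849.00 → $5,381.51
Week 7: $5,381.51 +$97.00 interest = $5,478.51; pay $3,849.00 → $1,629.51
Week 8: $1,629.51 +$30.00 interest = $1,659.51; pay $1,659.51 → $0.00
Balance reaches $0.00 in week 8.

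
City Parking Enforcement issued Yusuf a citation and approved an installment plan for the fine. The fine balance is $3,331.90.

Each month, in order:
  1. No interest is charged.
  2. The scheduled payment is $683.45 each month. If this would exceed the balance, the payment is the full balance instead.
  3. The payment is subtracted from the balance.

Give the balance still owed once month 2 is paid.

Month 1: $3,331.90 − $683.45 → $2,648.45
Month 2: $2,648.45 − $683.45 → $1,965.00

$1,965.00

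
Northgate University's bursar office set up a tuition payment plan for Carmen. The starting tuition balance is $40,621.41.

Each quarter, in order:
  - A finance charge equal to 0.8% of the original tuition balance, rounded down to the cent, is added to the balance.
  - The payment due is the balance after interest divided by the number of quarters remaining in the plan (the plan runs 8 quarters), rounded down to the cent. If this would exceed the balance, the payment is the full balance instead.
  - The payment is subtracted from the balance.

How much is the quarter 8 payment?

Quarter 1: $40,621.41 +$324.97 interest = $40,946.38; pay $5,118.29 → $35,828.09
Quarter 2: $35,828.09 +$324.97 interest = $36,153.06; pay $5,164.72 → $30,988.34
Quarter 3: $30,988.34 +$324.97 interest = $31,313.31; pay $5,218.88 → $26,094.43
Quarter 4: $26,094.43 +$324.97 interest = $26,419.40; pay $5,283.88 → $21,135.52
Quarter 5: $21,135.52 +$324.97 interest = $21,460.49; pay $5,365.12 → $16,095.37
Quarter 6: $16,095.37 +$324.97 interest = $16,420.34; pay $5,473.44 → $10,946.90
Quarter 7: $10,946.90 +$324.97 interest = $11,271.87; pay $5,635.93 → $5,635.94
Quarter 8: $5,635.94 +$324.97 interest = $5,960.91; pay $5,960.91 → $0.00

$5,960.91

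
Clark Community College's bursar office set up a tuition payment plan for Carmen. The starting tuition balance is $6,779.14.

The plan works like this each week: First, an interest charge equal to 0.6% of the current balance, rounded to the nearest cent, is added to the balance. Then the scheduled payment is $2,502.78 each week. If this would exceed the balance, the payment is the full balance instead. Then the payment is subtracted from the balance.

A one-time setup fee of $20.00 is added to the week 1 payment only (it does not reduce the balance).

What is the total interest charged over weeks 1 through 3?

Week 1: $6,779.14 +$40.67 interest = $6,819.81; pay $2,502.78 (+ $20.00 fee) → $4,317.03
Week 2: $4,317.03 +$25.90 interest = $4,342.93; pay $2,502.78 → $1,840.15
Week 3: $1,840.15 +$11.04 interest = $1,851.19; pay $1,851.19 → $0.00
Total interest: $40.67 + $25.90 + $11.04 = $77.61

$77.61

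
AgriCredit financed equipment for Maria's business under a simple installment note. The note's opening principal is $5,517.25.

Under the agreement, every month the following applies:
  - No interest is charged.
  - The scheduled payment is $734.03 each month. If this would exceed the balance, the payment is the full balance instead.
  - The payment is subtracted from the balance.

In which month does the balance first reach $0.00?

8

Month 1: $5,517.25 − $734.03 → $4,783.22
Month 2: $4,783.22 − $734.03 → $4,049.19
Month 3: $4,049.19 − $734.03 → $3,315.16
Month 4: $3,315.16 − $734.03 → $2,581.13
Month 5: $2,581.13 − $734.03 → $1,847.10
Month 6: $1,847.10 − $734.03 → $1,113.07
Month 7: $1,113.07 − $734.03 → $379.04
Month 8: $379.04 − $379.04 → $0.00
Balance reaches $0.00 in month 8.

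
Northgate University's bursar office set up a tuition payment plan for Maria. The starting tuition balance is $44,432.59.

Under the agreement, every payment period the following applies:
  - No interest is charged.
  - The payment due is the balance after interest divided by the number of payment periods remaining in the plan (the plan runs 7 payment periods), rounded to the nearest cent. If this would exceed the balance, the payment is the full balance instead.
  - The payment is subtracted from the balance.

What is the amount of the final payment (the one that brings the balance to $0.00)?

$6,347.51

Payment period 1: opening $44,432.59; payment $6,347.51; balance $38,085.08
Payment period 2: opening $38,085.08; payment $6,347.51; balance $31,737.57
Payment period 3: opening $31,737.57; payment $6,347.51; balance $25,390.06
Payment period 4: opening $25,390.06; payment $6,347.52; balance $19,042.54
Payment period 5: opening $19,042.54; payment $6,347.51; balance $12,695.03
Payment period 6: opening $12,695.03; payment $6,347.52; balance $6,347.51
Payment period 7: opening $6,347.51; payment $6,347.51; balance $0.00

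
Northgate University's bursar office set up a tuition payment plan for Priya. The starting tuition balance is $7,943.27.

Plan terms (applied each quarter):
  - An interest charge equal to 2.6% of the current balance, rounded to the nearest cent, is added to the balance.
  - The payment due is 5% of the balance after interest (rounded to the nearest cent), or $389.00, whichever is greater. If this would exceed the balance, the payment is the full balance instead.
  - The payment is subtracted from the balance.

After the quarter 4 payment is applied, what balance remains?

$7,155.83

# | Opening | Interest | Payment | End bal
1 | $7,943.27 | $206.53 | $407.49 | $7,742.31
2 | $7,742.31 | $201.30 | $397.18 | $7,546.43
3 | $7,546.43 | $196.21 | $389.00 | $7,353.64
4 | $7,353.64 | $191.19 | $389.00 | $7,155.83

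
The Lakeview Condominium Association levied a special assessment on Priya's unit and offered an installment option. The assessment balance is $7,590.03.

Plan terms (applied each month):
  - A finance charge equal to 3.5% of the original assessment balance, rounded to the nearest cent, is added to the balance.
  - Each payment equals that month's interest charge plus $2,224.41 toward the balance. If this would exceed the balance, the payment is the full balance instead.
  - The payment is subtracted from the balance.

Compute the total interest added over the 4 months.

Month 1: opening $7,590.03; interest $265.65 → $7,855.68; payment $2,490.06; balance $5,365.62
Month 2: opening $5,365.62; interest $265.65 → $5,631.27; payment $2,490.06; balance $3,141.21
Month 3: opening $3,141.21; interest $265.65 → $3,406.86; payment $2,490.06; balance $916.80
Month 4: opening $916.80; interest $265.65 → $1,182.45; payment $1,182.45; balance $0.00
Total interest: $265.65 + $265.65 + $265.65 + $265.65 = $1,062.60

$1,062.60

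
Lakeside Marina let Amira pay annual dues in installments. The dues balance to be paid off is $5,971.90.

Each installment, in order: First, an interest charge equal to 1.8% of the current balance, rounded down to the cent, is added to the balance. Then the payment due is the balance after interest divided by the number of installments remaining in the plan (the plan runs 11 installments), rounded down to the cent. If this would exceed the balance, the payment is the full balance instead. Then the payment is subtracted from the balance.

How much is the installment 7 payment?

Installment 1: $5,971.90 +$107.49 interest = $6,079.39; pay $552.67 → $5,526.72
Installment 2: $5,526.72 +$99.48 interest = $5,626.20; pay $562.62 → $5,063.58
Installment 3: $5,063.58 +$91.14 interest = $5,154.72; pay $572.74 → $4,581.98
Installment 4: $4,581.98 +$82.47 interest = $4,664.45; pay $583.05 → $4,081.40
Installment 5: $4,081.40 +$73.46 interest = $4,154.86; pay $593.55 → $3,561.31
Installment 6: $3,561.31 +$64.10 interest = $3,625.41; pay $604.23 → $3,021.18
Installment 7: $3,021.18 +$54.38 interest = $3,075.56; pay $615.11 → $2,460.45

$615.11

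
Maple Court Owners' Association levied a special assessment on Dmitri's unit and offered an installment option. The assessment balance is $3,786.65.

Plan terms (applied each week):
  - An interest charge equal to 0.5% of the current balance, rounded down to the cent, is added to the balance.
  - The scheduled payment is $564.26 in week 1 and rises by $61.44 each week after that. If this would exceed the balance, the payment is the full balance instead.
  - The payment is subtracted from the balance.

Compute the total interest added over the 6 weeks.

$66.22

Week 1: opening $3,786.65; interest $18.93 → $3,805.58; payment $564.26; balance $3,241.32
Week 2: opening $3,241.32; interest $16.20 → $3,257.52; payment $625.70; balance $2,631.82
Week 3: opening $2,631.82; interest $13.15 → $2,644.97; payment $687.14; balance $1,957.83
Week 4: opening $1,957.83; interest $9.78 → $1,967.61; payment $748.58; balance $1,219.03
Week 5: opening $1,219.03; interest $6.09 → $1,225.12; payment $810.02; balance $415.10
Week 6: opening $415.10; interest $2.07 → $417.17; payment $417.17; balance $0.00
Total interest: $18.93 + $16.20 + $13.15 + $9.78 + $6.09 + $2.07 = $66.22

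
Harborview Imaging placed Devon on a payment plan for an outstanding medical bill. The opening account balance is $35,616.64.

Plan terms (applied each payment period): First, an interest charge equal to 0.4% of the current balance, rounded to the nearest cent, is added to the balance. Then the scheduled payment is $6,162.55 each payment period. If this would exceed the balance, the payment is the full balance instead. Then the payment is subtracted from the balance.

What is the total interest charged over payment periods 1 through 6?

$491.68

Payment period 1: opening $35,616.64; interest $142.47 → $35,759.11; payment $6,162.55; balance $29,596.56
Payment period 2: opening $29,596.56; interest $118.39 → $29,714.95; payment $6,162.55; balance $23,552.40
Payment period 3: opening $23,552.40; interest $94.21 → $23,646.61; payment $6,162.55; balance $17,484.06
Payment period 4: opening $17,484.06; interest $69.94 → $17,554.00; payment $6,162.55; balance $11,391.45
Payment period 5: opening $11,391.45; interest $45.57 → $11,437.02; payment $6,162.55; balance $5,274.47
Payment period 6: opening $5,274.47; interest $21.10 → $5,295.57; payment $5,295.57; balance $0.00
Total interest: $142.47 + $118.39 + $94.21 + $69.94 + $45.57 + $21.10 = $491.68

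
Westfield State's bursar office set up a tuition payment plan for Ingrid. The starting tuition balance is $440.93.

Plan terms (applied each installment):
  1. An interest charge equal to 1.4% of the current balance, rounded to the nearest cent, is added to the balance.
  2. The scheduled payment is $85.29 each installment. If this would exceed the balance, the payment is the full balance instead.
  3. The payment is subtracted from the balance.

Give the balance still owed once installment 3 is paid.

Installment 1: opening $440.93; interest $6.17 → $447.10; payment $85.29; balance $361.81
Installment 2: opening $361.81; interest $5.07 → $366.88; payment $85.29; balance $281.59
Installment 3: opening $281.59; interest $3.94 → $285.53; payment $85.29; balance $200.24

$200.24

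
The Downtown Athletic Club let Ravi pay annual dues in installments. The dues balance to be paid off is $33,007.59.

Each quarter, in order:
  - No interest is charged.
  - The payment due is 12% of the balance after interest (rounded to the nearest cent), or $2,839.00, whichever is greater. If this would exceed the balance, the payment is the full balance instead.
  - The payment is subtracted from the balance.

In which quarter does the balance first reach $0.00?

11

Quarter 1: $33,007.59 − $3,960.91 → $29,046.68
Quarter 2: $29,046.68 − $3,485.60 → $25,561.08
Quarter 3: $25,561.08 − $3,067.33 → $22,493.75
Quarter 4: $22,493.75 − $2,839.00 → $19,654.75
Quarter 5: $19,654.75 − $2,839.00 → $16,815.75
Quarter 6: $16,815.75 − $2,839.00 → $13,976.75
Quarter 7: $13,976.75 − $2,839.00 → $11,137.75
Quarter 8: $11,137.75 − $2,839.00 → $8,298.75
Quarter 9: $8,298.75 − $2,839.00 → $5,459.75
Quarter 10: $5,459.75 − $2,839.00 → $2,620.75
Quarter 11: $2,620.75 − $2,620.75 → $0.00
Balance reaches $0.00 in quarter 11.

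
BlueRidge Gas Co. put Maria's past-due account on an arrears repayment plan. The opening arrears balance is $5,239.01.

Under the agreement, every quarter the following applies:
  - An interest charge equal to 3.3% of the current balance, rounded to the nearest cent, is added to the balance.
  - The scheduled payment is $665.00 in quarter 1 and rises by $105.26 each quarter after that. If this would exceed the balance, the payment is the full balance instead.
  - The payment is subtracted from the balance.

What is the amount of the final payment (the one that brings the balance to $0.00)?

Quarter 1: $5,239.01 +$172.89 interest = $5,411.90; pay $665.00 → $4,746.90
Quarter 2: $4,746.90 +$156.65 interest = $4,903.55; pay $770.26 → $4,133.29
Quarter 3: $4,133.29 +$136.40 interest = $4,269.69; pay $875.52 → $3,394.17
Quarter 4: $3,394.17 +$112.01 interest = $3,506.18; pay $980.78 → $2,525.40
Quarter 5: $2,525.40 +$83.34 interest = $2,608.74; pay $1,086.04 → $1,522.70
Quarter 6: $1,522.70 +$50.25 interest = $1,572.95; pay $1,191.30 → $381.65
Quarter 7: $381.65 +$12.59 interest = $394.24; pay $394.24 → $0.00

$394.24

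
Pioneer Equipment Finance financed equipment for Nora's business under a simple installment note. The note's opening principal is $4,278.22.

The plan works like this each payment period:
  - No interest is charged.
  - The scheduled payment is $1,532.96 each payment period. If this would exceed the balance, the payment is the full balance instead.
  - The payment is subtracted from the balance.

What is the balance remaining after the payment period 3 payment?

$0.00

Payment period 1: $4,278.22 − $1,532.96 → $2,745.26
Payment period 2: $2,745.26 − $1,532.96 → $1,212.30
Payment period 3: $1,212.30 − $1,212.30 → $0.00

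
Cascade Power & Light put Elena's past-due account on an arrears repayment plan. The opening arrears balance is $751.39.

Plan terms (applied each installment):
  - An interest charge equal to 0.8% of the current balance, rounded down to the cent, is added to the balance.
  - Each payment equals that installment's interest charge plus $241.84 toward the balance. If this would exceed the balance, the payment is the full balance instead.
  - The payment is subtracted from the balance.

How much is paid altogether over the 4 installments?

Installment 1: opening $751.39; interest $6.01 → $757.40; payment $247.85; balance $509.55
Installment 2: opening $509.55; interest $4.07 → $513.62; payment $245.91; balance $267.71
Installment 3: opening $267.71; interest $2.14 → $269.85; payment $243.98; balance $25.87
Installment 4: opening $25.87; interest $0.20 → $26.07; payment $26.07; balance $0.00
Total paid: $763.81

$763.81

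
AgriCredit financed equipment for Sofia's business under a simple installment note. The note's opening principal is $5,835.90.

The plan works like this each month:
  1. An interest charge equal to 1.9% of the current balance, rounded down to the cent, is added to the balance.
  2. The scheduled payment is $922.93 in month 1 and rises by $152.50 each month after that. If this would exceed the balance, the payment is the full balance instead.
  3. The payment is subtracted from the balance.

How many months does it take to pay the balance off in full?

Month 1: $5,835.90 +$110.88 interest = $5,946.78; pay $922.93 → $5,023.85
Month 2: $5,023.85 +$95.45 interest = $5,119.30; pay $1,075.43 → $4,043.87
Month 3: $4,043.87 +$76.83 interest = $4,120.70; pay $1,227.93 → $2,892.77
Month 4: $2,892.77 +$54.96 interest = $2,947.73; pay $1,380.43 → $1,567.30
Month 5: $1,567.30 +$29.77 interest = $1,597.07; pay $1,532.93 → $64.14
Month 6: $64.14 +$1.21 interest = $65.35; pay $65.35 → $0.00
Balance reaches $0.00 in month 6.

6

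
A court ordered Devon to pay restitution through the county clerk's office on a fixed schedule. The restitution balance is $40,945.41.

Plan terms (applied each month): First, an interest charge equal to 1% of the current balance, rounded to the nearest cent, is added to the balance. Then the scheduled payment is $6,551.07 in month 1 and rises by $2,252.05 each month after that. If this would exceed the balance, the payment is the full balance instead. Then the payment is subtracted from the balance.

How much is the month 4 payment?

$13,307.22

Month 1: $40,945.41 +$409.45 interest = $41,354.86; pay $6,551.07 → $34,803.79
Month 2: $34,803.79 +$348.04 interest = $35,151.83; pay $8,803.12 → $26,348.71
Month 3: $26,348.71 +$263.49 interest = $26,612.20; pay $11,055.17 → $15,557.03
Month 4: $15,557.03 +$155.57 interest = $15,712.60; pay $13,307.22 → $2,405.38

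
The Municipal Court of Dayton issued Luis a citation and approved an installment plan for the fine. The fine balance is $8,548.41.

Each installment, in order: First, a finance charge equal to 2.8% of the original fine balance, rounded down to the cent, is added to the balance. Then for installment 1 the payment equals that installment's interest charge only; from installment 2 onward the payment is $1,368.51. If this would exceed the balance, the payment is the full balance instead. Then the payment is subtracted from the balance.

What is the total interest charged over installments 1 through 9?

$2,154.15

Installment 1: $8,548.41 +$239.35 interest = $8,787.76; pay $239.35 → $8,548.41
Installment 2: $8,548.41 +$239.35 interest = $8,787.76; pay $1,368.51 → $7,419.25
Installment 3: $7,419.25 +$239.35 interest = $7,658.60; pay $1,368.51 → $6,290.09
Installment 4: $6,290.09 +$239.35 interest = $6,529.44; pay $1,368.51 → $5,160.93
Installment 5: $5,160.93 +$239.35 interest = $5,400.28; pay $1,368.51 → $4,031.77
Installment 6: $4,031.77 +$239.35 interest = $4,271.12; pay $1,368.51 → $2,902.61
Installment 7: $2,902.61 +$239.35 interest = $3,141.96; pay $1,368.51 → $1,773.45
Installment 8: $1,773.45 +$239.35 interest = $2,012.80; pay $1,368.51 → $644.29
Installment 9: $644.29 +$239.35 interest = $883.64; pay $883.64 → $0.00
Total interest: $239.35 + $239.35 + $239.35 + $239.35 + $239.35 + $239.35 + $239.35 + $239.35 + $239.35 = $2,154.15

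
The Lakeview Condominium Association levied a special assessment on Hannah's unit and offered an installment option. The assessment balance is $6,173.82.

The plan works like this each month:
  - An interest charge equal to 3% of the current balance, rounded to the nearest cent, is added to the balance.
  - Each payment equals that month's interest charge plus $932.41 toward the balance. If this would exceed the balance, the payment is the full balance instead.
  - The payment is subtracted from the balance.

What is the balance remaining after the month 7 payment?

$0.00

Month 1: opening $6,173.82; interest $185.21 → $6,359.03; payment $1,117.62; balance $5,241.41
Month 2: opening $5,241.41; interest $157.24 → $5,398.65; payment $1,089.65; balance $4,309.00
Month 3: opening $4,309.00; interest $129.27 → $4,438.27; payment $1,061.68; balance $3,376.59
Month 4: opening $3,376.59; interest $101.30 → $3,477.89; payment $1,033.71; balance $2,444.18
Month 5: opening $2,444.18; interest $73.33 → $2,517.51; payment $1,005.74; balance $1,511.77
Month 6: opening $1,511.77; interest $45.35 → $1,557.12; payment $977.76; balance $579.36
Month 7: opening $579.36; interest $17.38 → $596.74; payment $596.74; balance $0.00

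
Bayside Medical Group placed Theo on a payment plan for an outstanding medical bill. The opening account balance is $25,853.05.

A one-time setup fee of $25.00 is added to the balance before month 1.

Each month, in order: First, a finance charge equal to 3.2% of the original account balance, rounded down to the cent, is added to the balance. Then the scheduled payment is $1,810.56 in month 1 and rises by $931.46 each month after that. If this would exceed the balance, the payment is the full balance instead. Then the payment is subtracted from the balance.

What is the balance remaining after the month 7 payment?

$0.00

Month 1: $25,878.05 +$827.29 interest = $26,705.34; pay $1,810.56 → $24,894.78
Month 2: $24,894.78 +$827.29 interest = $25,722.07; pay $2,742.02 → $22,980.05
Month 3: $22,980.05 +$827.29 interest = $23,807.34; pay $3,673.48 → $20,133.86
Month 4: $20,133.86 +$827.29 interest = $20,961.15; pay $4,604.94 → $16,356.21
Month 5: $16,356.21 +$827.29 interest = $17,183.50; pay $5,536.40 → $11,647.10
Month 6: $11,647.10 +$827.29 interest = $12,474.39; pay $6,467.86 → $6,006.53
Month 7: $6,006.53 +$827.29 interest = $6,833.82; pay $6,833.82 → $0.00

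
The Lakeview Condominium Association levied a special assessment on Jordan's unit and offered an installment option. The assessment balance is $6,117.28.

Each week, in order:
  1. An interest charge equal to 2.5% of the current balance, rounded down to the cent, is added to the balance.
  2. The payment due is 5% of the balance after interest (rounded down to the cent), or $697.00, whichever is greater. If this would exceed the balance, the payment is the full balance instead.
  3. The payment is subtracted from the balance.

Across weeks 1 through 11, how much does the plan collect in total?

Week 1: $6,117.28 +$152.93 interest = $6,270.21; pay $697.00 → $5,573.21
Week 2: $5,573.21 +$139.33 interest = $5,712.54; pay $697.00 → $5,015.54
Week 3: $5,015.54 +$125.38 interest = $5,140.92; pay $697.00 → $4,443.92
Week 4: $4,443.92 +$111.09 interest = $4,555.01; pay $697.00 → $3,858.01
Week 5: $3,858.01 +$96.45 interest = $3,954.46; pay $697.00 → $3,257.46
Week 6: $3,257.46 +$81.43 interest = $3,338.89; pay $697.00 → $2,641.89
Week 7: $2,641.89 +$66.04 interest = $2,707.93; pay $697.00 → $2,010.93
Week 8: $2,010.93 +$50.27 interest = $2,061.20; pay $697.00 → $1,364.20
Week 9: $1,364.20 +$34.10 interest = $1,398.30; pay $697.00 → $701.30
Week 10: $701.30 +$17.53 interest = $718.83; pay $697.00 → $21.83
Week 11: $21.83 +$0.54 interest = $22.37; pay $22.37 → $0.00
Total paid: $6,992.37

$6,992.37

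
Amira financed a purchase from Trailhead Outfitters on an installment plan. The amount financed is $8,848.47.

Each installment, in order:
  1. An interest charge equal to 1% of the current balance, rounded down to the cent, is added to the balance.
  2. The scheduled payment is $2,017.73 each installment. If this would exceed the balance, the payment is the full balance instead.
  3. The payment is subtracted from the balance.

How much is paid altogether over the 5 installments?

$9,096.00

Installment 1: $8,848.47 +$88.48 interest = $8,936.95; pay $2,017.73 → $6,919.22
Installment 2: $6,919.22 +$69.19 interest = $6,988.41; pay $2,017.73 → $4,970.68
Installment 3: $4,970.68 +$49.70 interest = $5,020.38; pay $2,017.73 → $3,002.65
Installment 4: $3,002.65 +$30.02 interest = $3,032.67; pay $2,017.73 → $1,014.94
Installment 5: $1,014.94 +$10.14 interest = $1,025.08; pay $1,025.08 → $0.00
Total paid: $9,096.00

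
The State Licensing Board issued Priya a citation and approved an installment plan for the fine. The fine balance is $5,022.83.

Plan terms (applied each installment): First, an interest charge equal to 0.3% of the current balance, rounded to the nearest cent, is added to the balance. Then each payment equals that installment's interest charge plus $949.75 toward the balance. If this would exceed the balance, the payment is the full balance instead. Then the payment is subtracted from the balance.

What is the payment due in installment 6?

Installment 1: opening $5,022.83; interest $15.07 → $5,037.90; payment $964.82; balance $4,073.08
Installment 2: opening $4,073.08; interest $12.22 → $4,085.30; payment $961.97; balance $3,123.33
Installment 3: opening $3,123.33; interest $9.37 → $3,132.70; payment $959.12; balance $2,173.58
Installment 4: opening $2,173.58; interest $6.52 → $2,180.10; payment $956.27; balance $1,223.83
Installment 5: opening $1,223.83; interest $3.67 → $1,227.50; payment $953.42; balance $274.08
Installment 6: opening $274.08; interest $0.82 → $274.90; payment $274.90; balance $0.00

$274.90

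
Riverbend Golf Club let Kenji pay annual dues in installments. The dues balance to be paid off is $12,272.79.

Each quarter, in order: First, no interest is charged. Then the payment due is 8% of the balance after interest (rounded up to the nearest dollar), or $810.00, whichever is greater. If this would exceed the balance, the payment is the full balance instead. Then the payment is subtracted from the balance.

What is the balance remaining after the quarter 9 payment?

$4,695.79

Quarter 1: $12,272.79 − $982.00 → $11,290.79
Quarter 2: $11,290.79 − $904.00 → $10,386.79
Quarter 3: $10,386.79 − $831.00 → $9,555.79
Quarter 4: $9,555.79 − $810.00 → $8,745.79
Quarter 5: $8,745.79 − $810.00 → $7,935.79
Quarter 6: $7,935.79 − $810.00 → $7,125.79
Quarter 7: $7,125.79 − $810.00 → $6,315.79
Quarter 8: $6,315.79 − $810.00 → $5,505.79
Quarter 9: $5,505.79 − $810.00 → $4,695.79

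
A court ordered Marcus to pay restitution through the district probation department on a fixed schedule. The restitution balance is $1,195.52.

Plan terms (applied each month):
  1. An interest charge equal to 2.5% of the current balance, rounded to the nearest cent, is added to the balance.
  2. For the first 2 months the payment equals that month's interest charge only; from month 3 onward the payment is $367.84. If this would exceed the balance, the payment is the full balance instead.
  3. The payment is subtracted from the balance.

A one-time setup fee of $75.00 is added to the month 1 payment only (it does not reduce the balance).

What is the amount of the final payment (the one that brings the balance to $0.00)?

# | Opening | Interest | Payment | Fee | End bal
1 | $1,195.52 | $29.89 | $29.89 | $75.00 | $1,195.52
2 | $1,195.52 | $29.89 | $29.89 | — | $1,195.52
3 | $1,195.52 | $29.89 | $367.84 | — | $857.57
4 | $857.57 | $21.44 | $367.84 | — | $511.17
5 | $511.17 | $12.78 | $367.84 | — | $156.11
6 | $156.11 | $3.90 | $160.01 | — | $0.00

$160.01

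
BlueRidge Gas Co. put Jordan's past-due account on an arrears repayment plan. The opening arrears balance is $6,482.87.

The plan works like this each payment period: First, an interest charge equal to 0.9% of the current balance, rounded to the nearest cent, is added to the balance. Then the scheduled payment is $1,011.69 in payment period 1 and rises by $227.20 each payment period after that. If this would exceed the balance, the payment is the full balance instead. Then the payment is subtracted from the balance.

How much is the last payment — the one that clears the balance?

$1,257.53

# | Opening | Interest | Payment | End bal
1 | $6,482.87 | $58.35 | $1,011.69 | $5,529.53
2 | $5,529.53 | $49.77 | $1,238.89 | $4,340.41
3 | $4,340.41 | $39.06 | $1,466.09 | $2,913.38
4 | $2,913.38 | $26.22 | $1,693.29 | $1,246.31
5 | $1,246.31 | $11.22 | $1,257.53 | $0.00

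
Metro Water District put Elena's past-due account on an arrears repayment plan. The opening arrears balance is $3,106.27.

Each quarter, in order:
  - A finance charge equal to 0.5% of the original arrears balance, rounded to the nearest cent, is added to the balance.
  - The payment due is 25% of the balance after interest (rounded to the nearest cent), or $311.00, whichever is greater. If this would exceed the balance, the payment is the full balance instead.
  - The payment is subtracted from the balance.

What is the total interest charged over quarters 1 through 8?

Quarter 1: opening $3,106.27; interest $15.53 → $3,121.80; payment $780.45; balance $2,341.35
Quarter 2: opening $2,341.35; interest $15.53 → $2,356.88; payment $589.22; balance $1,767.66
Quarter 3: opening $1,767.66; interest $15.53 → $1,783.19; payment $445.80; balance $1,337.39
Quarter 4: opening $1,337.39; interest $15.53 → $1,352.92; payment $338.23; balance $1,014.69
Quarter 5: opening $1,014.69; interest $15.53 → $1,030.22; payment $311.00; balance $719.22
Quarter 6: opening $719.22; interest $15.53 → $734.75; payment $311.00; balance $423.75
Quarter 7: opening $423.75; interest $15.53 → $439.28; payment $311.00; balance $128.28
Quarter 8: opening $128.28; interest $15.53 → $143.81; payment $143.81; balance $0.00
Total interest: $15.53 + $15.53 + $15.53 + $15.53 + $15.53 + $15.53 + $15.53 + $15.53 = $124.24

$124.24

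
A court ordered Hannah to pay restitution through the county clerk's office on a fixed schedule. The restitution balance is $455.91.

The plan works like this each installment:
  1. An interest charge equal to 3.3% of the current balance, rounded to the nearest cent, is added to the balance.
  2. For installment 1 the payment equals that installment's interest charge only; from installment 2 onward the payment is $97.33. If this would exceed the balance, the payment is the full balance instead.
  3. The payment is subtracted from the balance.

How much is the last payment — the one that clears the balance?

$16.96

Installment 1: opening $455.91; interest $15.05 → $470.96; payment $15.05; balance $455.91
Installment 2: opening $455.91; interest $15.05 → $470.96; payment $97.33; balance $373.63
Installment 3: opening $373.63; interest $12.33 → $385.96; payment $97.33; balance $288.63
Installment 4: opening $288.63; interest $9.52 → $298.15; payment $97.33; balance $200.82
Installment 5: opening $200.82; interest $6.63 → $207.45; payment $97.33; balance $110.12
Installment 6: opening $110.12; interest $3.63 → $113.75; payment $97.33; balance $16.42
Installment 7: opening $16.42; interest $0.54 → $16.96; payment $16.96; balance $0.00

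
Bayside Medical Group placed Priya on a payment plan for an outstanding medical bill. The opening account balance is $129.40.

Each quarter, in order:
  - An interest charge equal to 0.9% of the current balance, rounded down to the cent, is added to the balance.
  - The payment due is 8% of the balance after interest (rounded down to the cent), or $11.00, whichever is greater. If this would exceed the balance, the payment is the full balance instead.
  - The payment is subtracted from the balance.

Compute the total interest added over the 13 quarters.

Quarter 1: opening $129.40; interest $1.16 → $130.56; payment $11.00; balance $119.56
Quarter 2: opening $119.56; interest $1.07 → $120.63; payment $11.00; balance $109.63
Quarter 3: opening $109.63; interest $0.98 → $110.61; payment $11.00; balance $99.61
Quarter 4: opening $99.61; interest $0.89 → $100.50; payment $11.00; balance $89.50
Quarter 5: opening $89.50; interest $0.80 → $90.30; payment $11.00; balance $79.30
Quarter 6: opening $79.30; interest $0.71 → $80.01; payment $11.00; balance $69.01
Quarter 7: opening $69.01; interest $0.62 → $69.63; payment $11.00; balance $58.63
Quarter 8: opening $58.63; interest $0.52 → $59.15; payment $11.00; balance $48.15
Quarter 9: opening $48.15; interest $0.43 → $48.58; payment $11.00; balance $37.58
Quarter 10: opening $37.58; interest $0.33 → $37.91; payment $11.00; balance $26.91
Quarter 11: opening $26.91; interest $0.24 → $27.15; payment $11.00; balance $16.15
Quarter 12: opening $16.15; interest $0.14 → $16.29; payment $11.00; balance $5.29
Quarter 13: opening $5.29; interest $0.04 → $5.33; payment $5.33; balance $0.00
Total interest: $1.16 + $1.07 + $0.98 + $0.89 + $0.80 + $0.71 + $0.62 + $0.52 + $0.43 + $0.33 + $0.24 + $0.14 + $0.04 = $7.93

$7.93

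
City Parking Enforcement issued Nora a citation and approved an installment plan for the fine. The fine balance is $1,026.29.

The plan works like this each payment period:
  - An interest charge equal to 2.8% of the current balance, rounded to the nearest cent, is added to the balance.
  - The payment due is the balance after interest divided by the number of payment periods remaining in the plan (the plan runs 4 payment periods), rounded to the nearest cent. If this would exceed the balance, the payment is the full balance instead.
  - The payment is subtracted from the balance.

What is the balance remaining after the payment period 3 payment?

Payment period 1: opening $1,026.29; interest $28.74 → $1,055.03; payment $263.76; balance $791.27
Payment period 2: opening $791.27; interest $22.16 → $813.43; payment $271.14; balance $542.29
Payment period 3: opening $542.29; interest $15.18 → $557.47; payment $278.74; balance $278.73

$278.73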